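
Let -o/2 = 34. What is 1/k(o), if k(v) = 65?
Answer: 1/65 ≈ 0.015385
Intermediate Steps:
o = -68 (o = -2*34 = -68)
1/k(o) = 1/65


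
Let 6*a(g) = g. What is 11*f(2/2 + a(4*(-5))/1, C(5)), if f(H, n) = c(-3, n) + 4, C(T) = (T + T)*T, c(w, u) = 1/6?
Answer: 275/6 ≈ 45.833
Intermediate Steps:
a(g) = g/6
c(w, u) = ⅙
C(T) = 2*T² (C(T) = (2*T)*T = 2*T²)
f(H, n) = 25/6 (f(H, n) = ⅙ + 4 = 25/6)
11*f(2/2 + a(4*(-5))/1, C(5)) = 11*(25/6) = 275/6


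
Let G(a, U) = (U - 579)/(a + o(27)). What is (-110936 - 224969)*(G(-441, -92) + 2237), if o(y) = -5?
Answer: -335358482565/446 ≈ -7.5193e+8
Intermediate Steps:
G(a, U) = (-579 + U)/(-5 + a) (G(a, U) = (U - 579)/(a - 5) = (-579 + U)/(-5 + a))
(-110936 - 224969)*(G(-441, -92) + 2237) = (-110936 - 224969)*((-579 - 92)/(-5 - 441) + 2237) = -335905*(-671/(-446) + 2237) = -335905*(-1/446*(-671) + 2237) = -335905*(671/446 + 2237) = -335905*998373/446 = -335358482565/446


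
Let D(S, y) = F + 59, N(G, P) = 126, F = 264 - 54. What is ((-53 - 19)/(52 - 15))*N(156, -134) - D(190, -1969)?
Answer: -19025/37 ≈ -514.19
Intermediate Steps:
F = 210
D(S, y) = 269 (D(S, y) = 210 + 59 = 269)
((-53 - 19)/(52 - 15))*N(156, -134) - D(190, -1969) = ((-53 - 19)/(52 - 15))*126 - 1*269 = -72/37*126 - 269 = -9072/37 - 269 = -19025/37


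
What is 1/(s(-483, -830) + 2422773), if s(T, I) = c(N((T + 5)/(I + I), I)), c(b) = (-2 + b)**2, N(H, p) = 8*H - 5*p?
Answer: 172225/3383841165301 ≈ 5.0896e-8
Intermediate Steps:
N(H, p) = -5*p + 8*H
s(T, I) = (-2 - 5*I + 4*(5 + T)/I)**2 (s(T, I) = (-2 + (-5*I + 8*((T + 5)/(I + I))))**2 = (-2 + (-5*I + 8*((5 + T)/((2*I)))))**2 = (-2 + (-5*I + 8*((5 + T)*(1/(2*I)))))**2 = (-2 + (-5*I + 8*((5 + T)/(2*I))))**2 = (-2 + (-5*I + 4*(5 + T)/I))**2 = (-2 - 5*I + 4*(5 + T)/I)**2)
1/(s(-483, -830) + 2422773) = 1/((-20 - 4*(-483) - 830*(2 + 5*(-830)))**2/(-830)**2 + 2422773) = 1/((-20 + 1932 - 830*(2 - 4150))**2/688900 + 2422773) = 1/((-20 + 1932 - 830*(-4148))**2/688900 + 2422773) = 1/((-20 + 1932 + 3442840)**2/688900 + 2422773) = 1/((1/688900)*3444752**2 + 2422773) = 1/((1/688900)*11866316341504 + 2422773) = 1/(2966579085376/172225 + 2422773) = 1/(3383841165301/172225) = 172225/3383841165301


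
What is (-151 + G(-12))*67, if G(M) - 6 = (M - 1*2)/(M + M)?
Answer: -116111/12 ≈ -9675.9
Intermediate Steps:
G(M) = 6 + (-2 + M)/(2*M) (G(M) = 6 + (M - 1*2)/(M + M) = 6 + (M - 2)/((2*M)) = 6 + (-2 + M)*(1/(2*M)) = 6 + (-2 + M)/(2*M))
(-151 + G(-12))*67 = (-151 + (13/2 - 1/(-12)))*67 = (-151 + (13/2 - 1*(-1/12)))*67 = (-151 + (13/2 + 1/12))*67 = (-151 + 79/12)*67 = -1733/12*67 = -116111/12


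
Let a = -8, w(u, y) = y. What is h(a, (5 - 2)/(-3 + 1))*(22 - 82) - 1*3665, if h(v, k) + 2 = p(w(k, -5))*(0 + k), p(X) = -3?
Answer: -3815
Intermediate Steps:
h(v, k) = -2 - 3*k (h(v, k) = -2 - 3*(0 + k) = -2 - 3*k)
h(a, (5 - 2)/(-3 + 1))*(22 - 82) - 1*3665 = (-2 - 3*(5 - 2)/(-3 + 1))*(22 - 82) - 1*3665 = (-2 - 9/(-2))*(-60) - 3665 = (-2 - 9*(-1)/2)*(-60) - 3665 = (-2 - 3*(-3/2))*(-60) - 3665 = (-2 + 9/2)*(-60) - 3665 = (5/2)*(-60) - 3665 = -150 - 3665 = -3815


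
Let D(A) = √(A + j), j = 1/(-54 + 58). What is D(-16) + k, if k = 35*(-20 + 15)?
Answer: -175 + 3*I*√7/2 ≈ -175.0 + 3.9686*I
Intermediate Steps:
j = ¼ (j = 1/4 = ¼ ≈ 0.25000)
D(A) = √(¼ + A) (D(A) = √(A + ¼) = √(¼ + A))
k = -175 (k = 35*(-5) = -175)
D(-16) + k = √(1 + 4*(-16))/2 - 175 = √(1 - 64)/2 - 175 = √(-63)/2 - 175 = (3*I*√7)/2 - 175 = 3*I*√7/2 - 175 = -175 + 3*I*√7/2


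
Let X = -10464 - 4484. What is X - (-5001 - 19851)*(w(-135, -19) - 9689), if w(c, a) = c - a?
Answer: -243688808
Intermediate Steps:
X = -14948
X - (-5001 - 19851)*(w(-135, -19) - 9689) = -14948 - (-5001 - 19851)*((-135 - 1*(-19)) - 9689) = -14948 - (-24852)*((-135 + 19) - 9689) = -14948 - (-24852)*(-116 - 9689) = -14948 - (-24852)*(-9805) = -14948 - 1*243673860 = -14948 - 243673860 = -243688808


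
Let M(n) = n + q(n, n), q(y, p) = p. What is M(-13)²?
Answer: 676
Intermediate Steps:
M(n) = 2*n (M(n) = n + n = 2*n)
M(-13)² = (2*(-13))² = (-26)² = 676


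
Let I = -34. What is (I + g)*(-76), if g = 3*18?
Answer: -1520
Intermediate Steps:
g = 54
(I + g)*(-76) = (-34 + 54)*(-76) = 20*(-76) = -1520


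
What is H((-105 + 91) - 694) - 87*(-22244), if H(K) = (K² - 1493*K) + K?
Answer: 3492828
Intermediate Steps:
H(K) = K² - 1492*K
H((-105 + 91) - 694) - 87*(-22244) = ((-105 + 91) - 694)*(-1492 + ((-105 + 91) - 694)) - 87*(-22244) = (-14 - 694)*(-1492 + (-14 - 694)) + 1935228 = -708*(-1492 - 708) + 1935228 = -708*(-2200) + 1935228 = 1557600 + 1935228 = 3492828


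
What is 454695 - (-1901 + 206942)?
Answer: 249654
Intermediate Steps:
454695 - (-1901 + 206942) = 454695 - 1*205041 = 454695 - 205041 = 249654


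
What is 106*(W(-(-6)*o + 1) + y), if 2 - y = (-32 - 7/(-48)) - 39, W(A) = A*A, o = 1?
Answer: 309997/24 ≈ 12917.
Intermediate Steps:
W(A) = A²
y = 3497/48 (y = 2 - ((-32 - 7/(-48)) - 39) = 2 - ((-32 - 7*(-1/48)) - 39) = 2 - ((-32 + 7/48) - 39) = 2 - (-1529/48 - 39) = 2 - 1*(-3401/48) = 2 + 3401/48 = 3497/48 ≈ 72.854)
106*(W(-(-6)*o + 1) + y) = 106*((-(-6) + 1)² + 3497/48) = 106*((-3*(-2) + 1)² + 3497/48) = 106*((6 + 1)² + 3497/48) = 106*(7² + 3497/48) = 106*(49 + 3497/48) = 106*(5849/48) = 309997/24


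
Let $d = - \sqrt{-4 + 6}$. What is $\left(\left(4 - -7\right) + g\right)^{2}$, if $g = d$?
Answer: $\left(11 - \sqrt{2}\right)^{2} \approx 91.887$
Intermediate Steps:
$d = - \sqrt{2} \approx -1.4142$
$g = - \sqrt{2} \approx -1.4142$
$\left(\left(4 - -7\right) + g\right)^{2} = \left(\left(4 - -7\right) - \sqrt{2}\right)^{2} = \left(\left(4 + 7\right) - \sqrt{2}\right)^{2} = \left(11 - \sqrt{2}\right)^{2}$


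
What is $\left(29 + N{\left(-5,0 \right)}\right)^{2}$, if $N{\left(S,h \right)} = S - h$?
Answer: $576$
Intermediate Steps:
$\left(29 + N{\left(-5,0 \right)}\right)^{2} = \left(29 - 5\right)^{2} = 24^{2} = 576$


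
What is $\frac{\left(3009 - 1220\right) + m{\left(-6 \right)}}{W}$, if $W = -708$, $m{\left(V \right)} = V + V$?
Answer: $- \frac{1777}{708} \approx -2.5099$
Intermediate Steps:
$m{\left(V \right)} = 2 V$
$\frac{\left(3009 - 1220\right) + m{\left(-6 \right)}}{W} = \frac{\left(3009 - 1220\right) + 2 \left(-6\right)}{-708} = \left(1789 - 12\right) \left(- \frac{1}{708}\right) = 1777 \left(- \frac{1}{708}\right) = - \frac{1777}{708}$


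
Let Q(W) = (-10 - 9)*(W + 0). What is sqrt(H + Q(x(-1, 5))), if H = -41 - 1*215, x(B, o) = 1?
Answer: 5*I*sqrt(11) ≈ 16.583*I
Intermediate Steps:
Q(W) = -19*W
H = -256 (H = -41 - 215 = -256)
sqrt(H + Q(x(-1, 5))) = sqrt(-256 - 19*1) = sqrt(-256 - 19) = sqrt(-275) = 5*I*sqrt(11)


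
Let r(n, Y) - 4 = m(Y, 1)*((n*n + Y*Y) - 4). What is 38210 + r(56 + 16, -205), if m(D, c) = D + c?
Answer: -9591606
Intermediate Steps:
r(n, Y) = 4 + (1 + Y)*(-4 + Y**2 + n**2) (r(n, Y) = 4 + (Y + 1)*((n*n + Y*Y) - 4) = 4 + (1 + Y)*((n**2 + Y**2) - 4) = 4 + (1 + Y)*((Y**2 + n**2) - 4) = 4 + (1 + Y)*(-4 + Y**2 + n**2))
38210 + r(56 + 16, -205) = 38210 + (-4*(-205) + (-205)**2*(1 - 205) + (56 + 16)**2*(1 - 205)) = 38210 + (820 + 42025*(-204) + 72**2*(-204)) = 38210 + (820 - 8573100 + 5184*(-204)) = 38210 + (820 - 8573100 - 1057536) = 38210 - 9629816 = -9591606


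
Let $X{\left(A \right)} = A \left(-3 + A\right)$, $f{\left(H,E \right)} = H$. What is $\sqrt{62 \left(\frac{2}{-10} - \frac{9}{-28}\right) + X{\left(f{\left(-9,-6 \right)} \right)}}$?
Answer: $\frac{\sqrt{566090}}{70} \approx 10.748$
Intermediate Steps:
$\sqrt{62 \left(\frac{2}{-10} - \frac{9}{-28}\right) + X{\left(f{\left(-9,-6 \right)} \right)}} = \sqrt{62 \left(\frac{2}{-10} - \frac{9}{-28}\right) - 9 \left(-3 - 9\right)} = \sqrt{62 \left(2 \left(- \frac{1}{10}\right) - - \frac{9}{28}\right) - -108} = \sqrt{62 \left(- \frac{1}{5} + \frac{9}{28}\right) + 108} = \sqrt{62 \cdot \frac{17}{140} + 108} = \sqrt{\frac{527}{70} + 108} = \sqrt{\frac{8087}{70}} = \frac{\sqrt{566090}}{70}$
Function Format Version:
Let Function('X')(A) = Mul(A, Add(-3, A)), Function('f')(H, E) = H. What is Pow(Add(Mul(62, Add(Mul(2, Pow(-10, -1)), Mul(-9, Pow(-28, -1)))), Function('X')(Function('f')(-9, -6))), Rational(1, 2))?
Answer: Mul(Rational(1, 70), Pow(566090, Rational(1, 2))) ≈ 10.748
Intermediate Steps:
Pow(Add(Mul(62, Add(Mul(2, Pow(-10, -1)), Mul(-9, Pow(-28, -1)))), Function('X')(Function('f')(-9, -6))), Rational(1, 2)) = Pow(Add(Mul(62, Add(Mul(2, Pow(-10, -1)), Mul(-9, Pow(-28, -1)))), Mul(-9, Add(-3, -9))), Rational(1, 2)) = Pow(Add(Mul(62, Add(Mul(2, Rational(-1, 10)), Mul(-9, Rational(-1, 28)))), Mul(-9, -12)), Rational(1, 2)) = Pow(Add(Mul(62, Add(Rational(-1, 5), Rational(9, 28))), 108), Rational(1, 2)) = Pow(Add(Mul(62, Rational(17, 140)), 108), Rational(1, 2)) = Pow(Add(Rational(527, 70), 108), Rational(1, 2)) = Pow(Rational(8087, 70), Rational(1, 2)) = Mul(Rational(1, 70), Pow(566090, Rational(1, 2)))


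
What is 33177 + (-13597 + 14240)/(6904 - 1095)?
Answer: 192725836/5809 ≈ 33177.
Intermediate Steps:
33177 + (-13597 + 14240)/(6904 - 1095) = 33177 + 643/5809 = 192725836/5809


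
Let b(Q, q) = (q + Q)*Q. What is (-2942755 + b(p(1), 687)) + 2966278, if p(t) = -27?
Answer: 5703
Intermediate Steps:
b(Q, q) = Q*(Q + q) (b(Q, q) = (Q + q)*Q = Q*(Q + q))
(-2942755 + b(p(1), 687)) + 2966278 = (-2942755 - 27*(-27 + 687)) + 2966278 = (-2942755 - 27*660) + 2966278 = (-2942755 - 17820) + 2966278 = -2960575 + 2966278 = 5703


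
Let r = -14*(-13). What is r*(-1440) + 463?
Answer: -261617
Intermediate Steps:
r = 182
r*(-1440) + 463 = 182*(-1440) + 463 = -262080 + 463 = -261617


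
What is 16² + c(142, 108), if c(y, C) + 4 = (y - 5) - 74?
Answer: 315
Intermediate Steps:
c(y, C) = -83 + y (c(y, C) = -4 + ((y - 5) - 74) = -4 + ((-5 + y) - 74) = -4 + (-79 + y) = -83 + y)
16² + c(142, 108) = 16² + (-83 + 142) = 256 + 59 = 315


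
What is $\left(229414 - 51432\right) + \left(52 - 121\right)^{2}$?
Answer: $182743$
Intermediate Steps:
$\left(229414 - 51432\right) + \left(52 - 121\right)^{2} = 177982 + \left(-69\right)^{2} = 177982 + 4761 = 182743$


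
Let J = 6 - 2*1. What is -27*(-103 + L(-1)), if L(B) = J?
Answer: 2673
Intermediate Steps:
J = 4 (J = 6 - 2 = 4)
L(B) = 4
-27*(-103 + L(-1)) = -27*(-103 + 4) = -27*(-99) = 2673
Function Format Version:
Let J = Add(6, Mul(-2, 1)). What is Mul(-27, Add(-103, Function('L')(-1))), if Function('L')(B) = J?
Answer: 2673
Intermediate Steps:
J = 4 (J = Add(6, -2) = 4)
Function('L')(B) = 4
Mul(-27, Add(-103, Function('L')(-1))) = Mul(-27, Add(-103, 4)) = Mul(-27, -99) = 2673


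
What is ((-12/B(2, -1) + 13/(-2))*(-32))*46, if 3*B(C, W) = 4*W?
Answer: -3680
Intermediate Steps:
B(C, W) = 4*W/3 (B(C, W) = (4*W)/3 = 4*W/3)
((-12/B(2, -1) + 13/(-2))*(-32))*46 = ((-12/((4/3)*(-1)) + 13/(-2))*(-32))*46 = ((-12/(-4/3) + 13*(-½))*(-32))*46 = ((-12*(-¾) - 13/2)*(-32))*46 = ((9 - 13/2)*(-32))*46 = ((5/2)*(-32))*46 = -80*46 = -3680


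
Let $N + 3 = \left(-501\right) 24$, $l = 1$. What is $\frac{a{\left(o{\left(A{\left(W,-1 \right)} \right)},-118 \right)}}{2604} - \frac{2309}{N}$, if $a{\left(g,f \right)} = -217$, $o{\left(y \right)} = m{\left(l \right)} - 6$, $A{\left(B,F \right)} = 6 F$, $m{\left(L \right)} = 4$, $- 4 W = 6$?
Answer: $\frac{5227}{48108} \approx 0.10865$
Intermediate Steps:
$W = - \frac{3}{2}$ ($W = \left(- \frac{1}{4}\right) 6 = - \frac{3}{2} \approx -1.5$)
$N = -12027$ ($N = -3 - 12024 = -12027$)
$o{\left(y \right)} = -2$ ($o{\left(y \right)} = 4 - 6 = -2$)
$\frac{a{\left(o{\left(A{\left(W,-1 \right)} \right)},-118 \right)}}{2604} - \frac{2309}{N} = - \frac{217}{2604} - \frac{2309}{-12027} = \left(-217\right) \frac{1}{2604} - - \frac{2309}{12027} = - \frac{1}{12} + \frac{2309}{12027} = \frac{5227}{48108}$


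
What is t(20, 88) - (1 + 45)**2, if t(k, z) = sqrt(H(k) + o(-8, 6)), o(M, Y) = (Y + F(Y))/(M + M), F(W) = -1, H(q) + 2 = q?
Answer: -2116 + sqrt(283)/4 ≈ -2111.8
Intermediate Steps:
H(q) = -2 + q
o(M, Y) = (-1 + Y)/(2*M) (o(M, Y) = (Y - 1)/(M + M) = (-1 + Y)/((2*M)) = (-1 + Y)*(1/(2*M)) = (-1 + Y)/(2*M))
t(k, z) = sqrt(-37/16 + k) (t(k, z) = sqrt((-2 + k) + (1/2)*(-1 + 6)/(-8)) = sqrt((-2 + k) + (1/2)*(-1/8)*5) = sqrt((-2 + k) - 5/16) = sqrt(-37/16 + k))
t(20, 88) - (1 + 45)**2 = sqrt(-37 + 16*20)/4 - (1 + 45)**2 = sqrt(-37 + 320)/4 - 1*46**2 = sqrt(283)/4 - 1*2116 = sqrt(283)/4 - 2116 = -2116 + sqrt(283)/4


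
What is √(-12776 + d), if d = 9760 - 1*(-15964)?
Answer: 2*√3237 ≈ 113.79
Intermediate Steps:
d = 25724 (d = 9760 + 15964 = 25724)
√(-12776 + d) = √(-12776 + 25724) = √12948 = 2*√3237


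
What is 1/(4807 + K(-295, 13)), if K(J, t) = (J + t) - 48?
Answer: 1/4477 ≈ 0.00022336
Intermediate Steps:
K(J, t) = -48 + J + t
1/(4807 + K(-295, 13)) = 1/(4807 + (-48 - 295 + 13)) = 1/(4807 - 330) = 1/4477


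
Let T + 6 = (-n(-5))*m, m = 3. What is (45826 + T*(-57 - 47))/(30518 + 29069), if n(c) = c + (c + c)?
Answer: 41770/59587 ≈ 0.70099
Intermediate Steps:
n(c) = 3*c (n(c) = c + 2*c = 3*c)
T = 39 (T = -6 - 3*(-5)*3 = -6 - 1*(-15)*3 = -6 + 15*3 = -6 + 45 = 39)
(45826 + T*(-57 - 47))/(30518 + 29069) = (45826 + 39*(-57 - 47))/(30518 + 29069) = (45826 + 39*(-104))/59587 = (45826 - 4056)*(1/59587) = 41770*(1/59587) = 41770/59587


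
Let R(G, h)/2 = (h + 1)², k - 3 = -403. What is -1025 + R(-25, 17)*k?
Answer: -260225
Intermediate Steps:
k = -400 (k = 3 - 403 = -400)
R(G, h) = 2*(1 + h)² (R(G, h) = 2*(h + 1)² = 2*(1 + h)²)
-1025 + R(-25, 17)*k = -1025 + (2*(1 + 17)²)*(-400) = -1025 + (2*18²)*(-400) = -1025 + (2*324)*(-400) = -1025 + 648*(-400) = -1025 - 259200 = -260225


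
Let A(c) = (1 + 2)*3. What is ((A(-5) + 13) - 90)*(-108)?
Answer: 7344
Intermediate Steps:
A(c) = 9 (A(c) = 3*3 = 9)
((A(-5) + 13) - 90)*(-108) = ((9 + 13) - 90)*(-108) = (22 - 90)*(-108) = -68*(-108) = 7344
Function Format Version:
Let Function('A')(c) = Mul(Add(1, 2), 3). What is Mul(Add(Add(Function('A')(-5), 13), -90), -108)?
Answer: 7344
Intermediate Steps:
Function('A')(c) = 9 (Function('A')(c) = Mul(3, 3) = 9)
Mul(Add(Add(Function('A')(-5), 13), -90), -108) = Mul(Add(Add(9, 13), -90), -108) = Mul(Add(22, -90), -108) = Mul(-68, -108) = 7344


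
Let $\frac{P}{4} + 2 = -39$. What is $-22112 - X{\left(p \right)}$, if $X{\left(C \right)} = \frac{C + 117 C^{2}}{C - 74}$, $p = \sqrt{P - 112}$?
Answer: $\frac{- 834290 i - 22113 \sqrt{69}}{\sqrt{69} + 37 i} \approx -22528.0 - 93.054 i$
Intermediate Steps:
$P = -164$ ($P = -8 + 4 \left(-39\right) = -8 - 156 = -164$)
$p = 2 i \sqrt{69}$ ($p = \sqrt{-164 - 112} = \sqrt{-276} = 2 i \sqrt{69} \approx 16.613 i$)
$X{\left(C \right)} = \frac{C + 117 C^{2}}{-74 + C}$
$-22112 - X{\left(p \right)} = -22112 - \frac{2 i \sqrt{69} \left(1 + 117 \cdot 2 i \sqrt{69}\right)}{-74 + 2 i \sqrt{69}} = -22112 - \frac{2 i \sqrt{69} \left(1 + 234 i \sqrt{69}\right)}{-74 + 2 i \sqrt{69}}$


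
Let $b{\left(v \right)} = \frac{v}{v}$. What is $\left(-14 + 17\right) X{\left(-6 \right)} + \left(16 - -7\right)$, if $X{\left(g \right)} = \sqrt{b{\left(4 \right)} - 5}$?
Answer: $23 + 6 i \approx 23.0 + 6.0 i$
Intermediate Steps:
$b{\left(v \right)} = 1$
$X{\left(g \right)} = 2 i$ ($X{\left(g \right)} = \sqrt{1 - 5} = \sqrt{-4} = 2 i$)
$\left(-14 + 17\right) X{\left(-6 \right)} + \left(16 - -7\right) = \left(-14 + 17\right) 2 i + \left(16 - -7\right) = 3 \cdot 2 i + \left(16 + 7\right) = 6 i + 23 = 23 + 6 i$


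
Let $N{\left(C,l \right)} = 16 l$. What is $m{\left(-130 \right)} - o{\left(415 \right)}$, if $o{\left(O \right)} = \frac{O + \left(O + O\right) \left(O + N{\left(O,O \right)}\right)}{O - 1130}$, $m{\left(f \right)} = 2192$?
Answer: $\frac{1484669}{143} \approx 10382.0$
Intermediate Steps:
$o{\left(O \right)} = \frac{O + 34 O^{2}}{-1130 + O}$ ($o{\left(O \right)} = \frac{O + \left(O + O\right) \left(O + 16 O\right)}{O - 1130} = \frac{O + 2 O 17 O}{-1130 + O} = \frac{O + 34 O^{2}}{-1130 + O}$)
$m{\left(-130 \right)} - o{\left(415 \right)} = 2192 - \frac{415 \left(1 + 34 \cdot 415\right)}{-1130 + 415} = 2192 - \frac{415 \left(1 + 14110\right)}{-715} = 2192 - 415 \left(- \frac{1}{715}\right) 14111 = 2192 - - \frac{1171213}{143} = 2192 + \frac{1171213}{143} = \frac{1484669}{143}$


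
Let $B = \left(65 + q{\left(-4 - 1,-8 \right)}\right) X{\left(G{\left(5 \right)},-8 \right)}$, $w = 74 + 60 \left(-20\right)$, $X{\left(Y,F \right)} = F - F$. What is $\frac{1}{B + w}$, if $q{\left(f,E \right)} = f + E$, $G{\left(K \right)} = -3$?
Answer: $- \frac{1}{1126} \approx -0.0008881$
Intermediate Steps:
$X{\left(Y,F \right)} = 0$
$q{\left(f,E \right)} = E + f$
$w = -1126$ ($w = 74 - 1200 = -1126$)
$B = 0$ ($B = \left(65 - 13\right) 0 = 52 \cdot 0 = 0$)
$\frac{1}{B + w} = \frac{1}{0 - 1126} = \frac{1}{-1126} = - \frac{1}{1126}$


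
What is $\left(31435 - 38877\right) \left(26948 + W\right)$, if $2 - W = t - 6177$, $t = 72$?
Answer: $-245995310$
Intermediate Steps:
$W = 6107$ ($W = 2 - \left(72 - 6177\right) = 2 - -6105 = 2 + 6105 = 6107$)
$\left(31435 - 38877\right) \left(26948 + W\right) = \left(31435 - 38877\right) \left(26948 + 6107\right) = \left(-7442\right) 33055 = -245995310$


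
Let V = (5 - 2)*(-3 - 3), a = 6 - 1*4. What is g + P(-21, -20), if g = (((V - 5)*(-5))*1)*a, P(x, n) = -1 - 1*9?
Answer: 220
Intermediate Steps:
P(x, n) = -10 (P(x, n) = -1 - 9 = -10)
a = 2 (a = 6 - 4 = 2)
V = -18 (V = 3*(-6) = -18)
g = 230 (g = (((-18 - 5)*(-5))*1)*2 = (-23*(-5)*1)*2 = (115*1)*2 = 115*2 = 230)
g + P(-21, -20) = 230 - 10 = 220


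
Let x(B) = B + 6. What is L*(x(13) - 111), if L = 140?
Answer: -12880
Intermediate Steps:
x(B) = 6 + B
L*(x(13) - 111) = 140*((6 + 13) - 111) = 140*(19 - 111) = 140*(-92) = -12880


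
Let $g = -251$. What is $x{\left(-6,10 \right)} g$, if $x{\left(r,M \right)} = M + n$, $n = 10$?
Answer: $-5020$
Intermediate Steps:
$x{\left(r,M \right)} = 10 + M$ ($x{\left(r,M \right)} = M + 10 = 10 + M$)
$x{\left(-6,10 \right)} g = \left(10 + 10\right) \left(-251\right) = 20 \left(-251\right) = -5020$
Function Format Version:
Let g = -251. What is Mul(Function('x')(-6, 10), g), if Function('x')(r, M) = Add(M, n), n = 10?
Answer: -5020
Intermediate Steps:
Function('x')(r, M) = Add(10, M) (Function('x')(r, M) = Add(M, 10) = Add(10, M))
Mul(Function('x')(-6, 10), g) = Mul(Add(10, 10), -251) = Mul(20, -251) = -5020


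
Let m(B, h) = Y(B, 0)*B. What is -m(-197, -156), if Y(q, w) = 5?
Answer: 985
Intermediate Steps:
m(B, h) = 5*B
-m(-197, -156) = -5*(-197) = -1*(-985) = 985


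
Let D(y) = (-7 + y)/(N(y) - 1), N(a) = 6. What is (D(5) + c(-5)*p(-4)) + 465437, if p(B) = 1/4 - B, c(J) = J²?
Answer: 9310857/20 ≈ 4.6554e+5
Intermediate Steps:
p(B) = ¼ - B
D(y) = -7/5 + y/5 (D(y) = (-7 + y)/(6 - 1) = (-7 + y)/5 = (-7 + y)*(⅕) = -7/5 + y/5)
(D(5) + c(-5)*p(-4)) + 465437 = ((-7/5 + (⅕)*5) + (-5)²*(¼ - 1*(-4))) + 465437 = ((-7/5 + 1) + 25*(¼ + 4)) + 465437 = (-⅖ + 25*(17/4)) + 465437 = (-⅖ + 425/4) + 465437 = 2117/20 + 465437 = 9310857/20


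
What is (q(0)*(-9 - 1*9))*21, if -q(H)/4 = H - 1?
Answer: -1512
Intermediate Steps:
q(H) = 4 - 4*H (q(H) = -4*(H - 1) = -4*(-1 + H) = 4 - 4*H)
(q(0)*(-9 - 1*9))*21 = ((4 - 4*0)*(-9 - 1*9))*21 = ((4 + 0)*(-9 - 9))*21 = (4*(-18))*21 = -72*21 = -1512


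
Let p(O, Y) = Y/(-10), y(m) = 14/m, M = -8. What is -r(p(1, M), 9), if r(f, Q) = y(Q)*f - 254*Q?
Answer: 102814/45 ≈ 2284.8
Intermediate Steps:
p(O, Y) = -Y/10 (p(O, Y) = Y*(-⅒) = -Y/10)
r(f, Q) = -254*Q + 14*f/Q (r(f, Q) = (14/Q)*f - 254*Q = 14*f/Q - 254*Q = -254*Q + 14*f/Q)
-r(p(1, M), 9) = -(-254*9 + 14*(-⅒*(-8))/9) = -(-2286 + 14*(⅘)*(⅑)) = -(-2286 + 56/45) = -1*(-102814/45) = 102814/45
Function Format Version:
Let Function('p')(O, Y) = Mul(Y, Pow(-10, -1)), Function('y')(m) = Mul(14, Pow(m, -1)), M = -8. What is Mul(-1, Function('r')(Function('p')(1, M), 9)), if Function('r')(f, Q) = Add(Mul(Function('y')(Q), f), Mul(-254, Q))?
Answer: Rational(102814, 45) ≈ 2284.8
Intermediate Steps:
Function('p')(O, Y) = Mul(Rational(-1, 10), Y) (Function('p')(O, Y) = Mul(Y, Rational(-1, 10)) = Mul(Rational(-1, 10), Y))
Function('r')(f, Q) = Add(Mul(-254, Q), Mul(14, f, Pow(Q, -1))) (Function('r')(f, Q) = Add(Mul(Mul(14, Pow(Q, -1)), f), Mul(-254, Q)) = Add(Mul(14, f, Pow(Q, -1)), Mul(-254, Q)) = Add(Mul(-254, Q), Mul(14, f, Pow(Q, -1))))
Mul(-1, Function('r')(Function('p')(1, M), 9)) = Mul(-1, Add(Mul(-254, 9), Mul(14, Mul(Rational(-1, 10), -8), Pow(9, -1)))) = Mul(-1, Add(-2286, Mul(14, Rational(4, 5), Rational(1, 9)))) = Mul(-1, Add(-2286, Rational(56, 45))) = Mul(-1, Rational(-102814, 45)) = Rational(102814, 45)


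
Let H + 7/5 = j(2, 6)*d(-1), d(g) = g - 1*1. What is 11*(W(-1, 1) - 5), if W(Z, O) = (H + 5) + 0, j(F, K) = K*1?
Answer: -737/5 ≈ -147.40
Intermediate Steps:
j(F, K) = K
d(g) = -1 + g (d(g) = g - 1 = -1 + g)
H = -67/5 (H = -7/5 + 6*(-1 - 1) = -7/5 + 6*(-2) = -7/5 - 12 = -67/5 ≈ -13.400)
W(Z, O) = -42/5 (W(Z, O) = (-67/5 + 5) + 0 = -42/5 + 0 = -42/5)
11*(W(-1, 1) - 5) = 11*(-42/5 - 5) = 11*(-67/5) = -737/5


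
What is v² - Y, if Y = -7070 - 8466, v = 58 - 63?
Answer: 15561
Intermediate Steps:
v = -5
Y = -15536
v² - Y = (-5)² - 1*(-15536) = 25 + 15536 = 15561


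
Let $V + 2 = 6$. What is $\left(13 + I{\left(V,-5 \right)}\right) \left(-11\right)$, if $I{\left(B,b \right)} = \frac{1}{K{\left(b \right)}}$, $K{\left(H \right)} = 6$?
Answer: $- \frac{869}{6} \approx -144.83$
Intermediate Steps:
$V = 4$ ($V = -2 + 6 = 4$)
$I{\left(B,b \right)} = \frac{1}{6}$
$\left(13 + I{\left(V,-5 \right)}\right) \left(-11\right) = \left(13 + \frac{1}{6}\right) \left(-11\right) = \frac{79}{6} \left(-11\right) = - \frac{869}{6}$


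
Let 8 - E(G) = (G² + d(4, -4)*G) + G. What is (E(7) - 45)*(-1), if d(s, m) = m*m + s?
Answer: 233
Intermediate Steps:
d(s, m) = s + m² (d(s, m) = m² + s = s + m²)
E(G) = 8 - G² - 21*G (E(G) = 8 - ((G² + (4 + (-4)²)*G) + G) = 8 - ((G² + (4 + 16)*G) + G) = 8 - ((G² + 20*G) + G) = 8 - (G² + 21*G) = 8 + (-G² - 21*G) = 8 - G² - 21*G)
(E(7) - 45)*(-1) = ((8 - 1*7² - 21*7) - 45)*(-1) = ((8 - 1*49 - 147) - 45)*(-1) = ((8 - 49 - 147) - 45)*(-1) = (-188 - 45)*(-1) = -233*(-1) = 233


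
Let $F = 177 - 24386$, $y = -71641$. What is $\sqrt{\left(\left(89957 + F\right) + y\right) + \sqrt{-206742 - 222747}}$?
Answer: $\sqrt{-5893 + 3 i \sqrt{47721}} \approx 4.262 + 76.884 i$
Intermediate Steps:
$F = -24209$ ($F = 177 - 24386 = -24209$)
$\sqrt{\left(\left(89957 + F\right) + y\right) + \sqrt{-206742 - 222747}} = \sqrt{\left(\left(89957 - 24209\right) - 71641\right) + \sqrt{-206742 - 222747}} = \sqrt{\left(65748 - 71641\right) + \sqrt{-429489}} = \sqrt{-5893 + 3 i \sqrt{47721}}$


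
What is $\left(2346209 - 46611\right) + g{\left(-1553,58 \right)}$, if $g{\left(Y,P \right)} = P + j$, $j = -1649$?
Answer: $2298007$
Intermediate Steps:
$g{\left(Y,P \right)} = -1649 + P$ ($g{\left(Y,P \right)} = P - 1649 = -1649 + P$)
$\left(2346209 - 46611\right) + g{\left(-1553,58 \right)} = \left(2346209 - 46611\right) + \left(-1649 + 58\right) = 2299598 - 1591 = 2298007$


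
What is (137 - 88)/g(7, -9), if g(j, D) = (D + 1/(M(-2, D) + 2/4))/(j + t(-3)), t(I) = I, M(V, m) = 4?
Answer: -1764/79 ≈ -22.329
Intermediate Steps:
g(j, D) = (2/9 + D)/(-3 + j) (g(j, D) = (D + 1/(4 + 2/4))/(j - 3) = (D + 1/(4 + 2*(¼)))/(-3 + j) = (D + 1/(4 + ½))/(-3 + j) = (D + 1/(9/2))/(-3 + j) = (D + 2/9)/(-3 + j) = (2/9 + D)/(-3 + j))
(137 - 88)/g(7, -9) = (137 - 88)/(((2/9 - 9)/(-3 + 7))) = 49/((-79/9/4)) = 49/(((¼)*(-79/9))) = 49/(-79/36) = 49*(-36/79) = -1764/79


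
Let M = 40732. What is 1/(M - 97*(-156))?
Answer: 1/55864 ≈ 1.7901e-5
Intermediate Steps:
1/(M - 97*(-156)) = 1/(40732 - 97*(-156)) = 1/(40732 + 15132) = 1/55864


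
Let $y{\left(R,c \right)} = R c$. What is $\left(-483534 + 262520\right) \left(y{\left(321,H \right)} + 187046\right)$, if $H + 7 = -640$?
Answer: $4561949974$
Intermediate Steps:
$H = -647$ ($H = -7 - 640 = -647$)
$\left(-483534 + 262520\right) \left(y{\left(321,H \right)} + 187046\right) = \left(-483534 + 262520\right) \left(321 \left(-647\right) + 187046\right) = - 221014 \left(-207687 + 187046\right) = \left(-221014\right) \left(-20641\right) = 4561949974$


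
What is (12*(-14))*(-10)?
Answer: 1680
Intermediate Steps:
(12*(-14))*(-10) = -168*(-10) = 1680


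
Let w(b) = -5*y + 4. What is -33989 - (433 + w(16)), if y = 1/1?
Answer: -34421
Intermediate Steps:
y = 1
w(b) = -1 (w(b) = -5*1 + 4 = -5 + 4 = -1)
-33989 - (433 + w(16)) = -33989 - (433 - 1) = -33989 - 1*432 = -33989 - 432 = -34421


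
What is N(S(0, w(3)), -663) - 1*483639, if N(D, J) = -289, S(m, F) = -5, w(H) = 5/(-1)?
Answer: -483928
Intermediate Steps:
w(H) = -5 (w(H) = 5*(-1) = -5)
N(S(0, w(3)), -663) - 1*483639 = -289 - 1*483639 = -289 - 483639 = -483928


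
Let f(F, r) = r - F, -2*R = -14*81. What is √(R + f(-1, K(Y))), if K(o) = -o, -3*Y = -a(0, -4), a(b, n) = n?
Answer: 2*√1281/3 ≈ 23.861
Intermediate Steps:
R = 567 (R = -(-7)*81 = -½*(-1134) = 567)
Y = -4/3 (Y = -(-1)*(-4)/3 = -⅓*4 = -4/3 ≈ -1.3333)
√(R + f(-1, K(Y))) = √(567 + (-1*(-4/3) - 1*(-1))) = √(567 + (4/3 + 1)) = √(567 + 7/3) = √(1708/3) = 2*√1281/3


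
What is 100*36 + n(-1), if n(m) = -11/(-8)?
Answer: 28811/8 ≈ 3601.4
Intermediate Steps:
n(m) = 11/8 (n(m) = -11*(-⅛) = 11/8)
100*36 + n(-1) = 100*36 + 11/8 = 3600 + 11/8 = 28811/8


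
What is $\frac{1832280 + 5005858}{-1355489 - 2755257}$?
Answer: $- \frac{3419069}{2055373} \approx -1.6635$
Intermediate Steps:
$\frac{1832280 + 5005858}{-1355489 - 2755257} = \frac{6838138}{-4110746} = 6838138 \left(- \frac{1}{4110746}\right) = - \frac{3419069}{2055373}$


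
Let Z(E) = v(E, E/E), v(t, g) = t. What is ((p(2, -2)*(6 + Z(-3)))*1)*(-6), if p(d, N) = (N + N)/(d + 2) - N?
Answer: -18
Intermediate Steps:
p(d, N) = -N + 2*N/(2 + d) (p(d, N) = (2*N)/(2 + d) - N = 2*N/(2 + d) - N = -N + 2*N/(2 + d))
Z(E) = E
((p(2, -2)*(6 + Z(-3)))*1)*(-6) = (((-1*(-2)*2/(2 + 2))*(6 - 3))*1)*(-6) = ((-1*(-2)*2/4*3)*1)*(-6) = ((-1*(-2)*2*¼*3)*1)*(-6) = ((1*3)*1)*(-6) = (3*1)*(-6) = 3*(-6) = -18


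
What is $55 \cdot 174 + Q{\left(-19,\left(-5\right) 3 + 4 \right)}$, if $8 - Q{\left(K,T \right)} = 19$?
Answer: $9559$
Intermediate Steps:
$Q{\left(K,T \right)} = -11$ ($Q{\left(K,T \right)} = 8 - 19 = -11$)
$55 \cdot 174 + Q{\left(-19,\left(-5\right) 3 + 4 \right)} = 55 \cdot 174 - 11 = 9570 - 11 = 9559$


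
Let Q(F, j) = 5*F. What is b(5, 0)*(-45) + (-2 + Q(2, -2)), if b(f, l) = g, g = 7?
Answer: -307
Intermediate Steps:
b(f, l) = 7
b(5, 0)*(-45) + (-2 + Q(2, -2)) = 7*(-45) + (-2 + 5*2) = -315 + (-2 + 10) = -315 + 8 = -307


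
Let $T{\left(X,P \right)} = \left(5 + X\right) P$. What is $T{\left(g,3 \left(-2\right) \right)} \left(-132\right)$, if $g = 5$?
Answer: $7920$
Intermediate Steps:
$T{\left(X,P \right)} = P \left(5 + X\right)$
$T{\left(g,3 \left(-2\right) \right)} \left(-132\right) = 3 \left(-2\right) \left(5 + 5\right) \left(-132\right) = \left(-6\right) 10 \left(-132\right) = \left(-60\right) \left(-132\right) = 7920$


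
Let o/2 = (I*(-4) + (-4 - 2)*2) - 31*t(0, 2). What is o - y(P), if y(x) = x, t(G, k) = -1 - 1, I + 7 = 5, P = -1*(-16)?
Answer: 100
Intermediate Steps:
P = 16
I = -2 (I = -7 + 5 = -2)
t(G, k) = -2
o = 116 (o = 2*((-2*(-4) + (-4 - 2)*2) - 31*(-2)) = 2*((8 - 6*2) + 62) = 2*((8 - 12) + 62) = 2*(-4 + 62) = 2*58 = 116)
o - y(P) = 116 - 1*16 = 116 - 16 = 100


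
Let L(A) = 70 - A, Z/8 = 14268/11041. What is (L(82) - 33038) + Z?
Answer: -364790906/11041 ≈ -33040.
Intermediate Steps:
Z = 114144/11041 (Z = 8*(14268/11041) = 114144/11041 ≈ 10.338)
(L(82) - 33038) + Z = ((70 - 1*82) - 33038) + 114144/11041 = ((70 - 82) - 33038) + 114144/11041 = (-12 - 33038) + 114144/11041 = -33050 + 114144/11041 = -364790906/11041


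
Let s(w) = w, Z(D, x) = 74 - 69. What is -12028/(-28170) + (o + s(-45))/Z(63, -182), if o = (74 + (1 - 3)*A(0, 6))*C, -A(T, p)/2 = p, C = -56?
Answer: -15580447/14085 ≈ -1106.2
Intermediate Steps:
A(T, p) = -2*p
Z(D, x) = 5
o = -5488 (o = (74 + (1 - 3)*(-2*6))*(-56) = (74 - 2*(-12))*(-56) = (74 + 24)*(-56) = 98*(-56) = -5488)
-12028/(-28170) + (o + s(-45))/Z(63, -182) = -12028/(-28170) + (-5488 - 45)/5 = -12028*(-1/28170) - 5533*⅕ = 6014/14085 - 5533/5 = -15580447/14085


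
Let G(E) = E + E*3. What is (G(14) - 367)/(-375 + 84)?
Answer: 311/291 ≈ 1.0687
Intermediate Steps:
G(E) = 4*E (G(E) = E + 3*E = 4*E)
(G(14) - 367)/(-375 + 84) = (4*14 - 367)/(-375 + 84) = (56 - 367)/(-291) = -311*(-1/291) = 311/291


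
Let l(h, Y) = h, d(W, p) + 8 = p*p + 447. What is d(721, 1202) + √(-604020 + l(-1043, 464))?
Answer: 1445243 + I*√605063 ≈ 1.4452e+6 + 777.86*I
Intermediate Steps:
d(W, p) = 439 + p² (d(W, p) = -8 + (p*p + 447) = -8 + (p² + 447) = -8 + (447 + p²) = 439 + p²)
d(721, 1202) + √(-604020 + l(-1043, 464)) = (439 + 1202²) + √(-604020 - 1043) = (439 + 1444804) + √(-605063) = 1445243 + I*√605063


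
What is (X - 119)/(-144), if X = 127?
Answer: -1/18 ≈ -0.055556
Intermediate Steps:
(X - 119)/(-144) = (127 - 119)/(-144) = -1/144*8 = -1/18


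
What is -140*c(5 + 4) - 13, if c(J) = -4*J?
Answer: 5027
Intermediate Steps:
-140*c(5 + 4) - 13 = -(-560)*(5 + 4) - 13 = -(-560)*9 - 13 = -140*(-36) - 13 = 5040 - 13 = 5027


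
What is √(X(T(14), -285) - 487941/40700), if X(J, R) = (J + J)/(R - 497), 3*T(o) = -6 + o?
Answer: I*√273403919102523/4774110 ≈ 3.4635*I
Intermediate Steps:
T(o) = -2 + o/3 (T(o) = (-6 + o)/3 = -2 + o/3)
X(J, R) = 2*J/(-497 + R) (X(J, R) = (2*J)/(-497 + R) = 2*J/(-497 + R))
√(X(T(14), -285) - 487941/40700) = √(2*(-2 + (⅓)*14)/(-497 - 285) - 487941/40700) = √(2*(-2 + 14/3)/(-782) - 487941*1/40700) = √(2*(8/3)*(-1/782) - 487941/40700) = √(-8/1173 - 487941/40700) = √(-572680393/47741100) = I*√273403919102523/4774110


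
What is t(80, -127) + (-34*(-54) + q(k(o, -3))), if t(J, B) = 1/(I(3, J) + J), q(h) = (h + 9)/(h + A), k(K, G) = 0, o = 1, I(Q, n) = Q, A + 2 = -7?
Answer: 152306/83 ≈ 1835.0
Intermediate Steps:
A = -9 (A = -2 - 7 = -9)
q(h) = (9 + h)/(-9 + h) (q(h) = (h + 9)/(h - 9) = (9 + h)/(-9 + h))
t(J, B) = 1/(3 + J)
t(80, -127) + (-34*(-54) + q(k(o, -3))) = 1/(3 + 80) + (-34*(-54) + (9 + 0)/(-9 + 0)) = 1/83 + (1836 + 9/(-9)) = 1/83 + (1836 - ⅑*9) = 1/83 + (1836 - 1) = 1/83 + 1835 = 152306/83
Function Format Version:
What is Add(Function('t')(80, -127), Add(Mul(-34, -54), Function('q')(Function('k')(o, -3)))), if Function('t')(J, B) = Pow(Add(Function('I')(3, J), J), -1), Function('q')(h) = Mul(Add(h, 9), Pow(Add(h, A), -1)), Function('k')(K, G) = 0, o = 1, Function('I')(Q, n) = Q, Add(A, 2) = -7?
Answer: Rational(152306, 83) ≈ 1835.0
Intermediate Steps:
A = -9 (A = Add(-2, -7) = -9)
Function('q')(h) = Mul(Pow(Add(-9, h), -1), Add(9, h)) (Function('q')(h) = Mul(Add(h, 9), Pow(Add(h, -9), -1)) = Mul(Add(9, h), Pow(Add(-9, h), -1)) = Mul(Pow(Add(-9, h), -1), Add(9, h)))
Function('t')(J, B) = Pow(Add(3, J), -1)
Add(Function('t')(80, -127), Add(Mul(-34, -54), Function('q')(Function('k')(o, -3)))) = Add(Pow(Add(3, 80), -1), Add(Mul(-34, -54), Mul(Pow(Add(-9, 0), -1), Add(9, 0)))) = Add(Pow(83, -1), Add(1836, Mul(Pow(-9, -1), 9))) = Add(Rational(1, 83), Add(1836, Mul(Rational(-1, 9), 9))) = Add(Rational(1, 83), Add(1836, -1)) = Add(Rational(1, 83), 1835) = Rational(152306, 83)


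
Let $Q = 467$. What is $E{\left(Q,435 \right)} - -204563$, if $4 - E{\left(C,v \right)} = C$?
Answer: $204100$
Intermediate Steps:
$E{\left(C,v \right)} = 4 - C$
$E{\left(Q,435 \right)} - -204563 = \left(4 - 467\right) - -204563 = \left(4 - 467\right) + 204563 = -463 + 204563 = 204100$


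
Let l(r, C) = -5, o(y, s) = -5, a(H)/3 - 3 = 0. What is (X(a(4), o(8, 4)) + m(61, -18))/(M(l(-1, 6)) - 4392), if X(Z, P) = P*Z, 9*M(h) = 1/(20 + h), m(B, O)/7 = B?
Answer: -51570/592919 ≈ -0.086976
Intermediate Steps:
a(H) = 9 (a(H) = 9 + 3*0 = 9 + 0 = 9)
m(B, O) = 7*B
M(h) = 1/(9*(20 + h))
(X(a(4), o(8, 4)) + m(61, -18))/(M(l(-1, 6)) - 4392) = (-5*9 + 7*61)/(1/(9*(20 - 5)) - 4392) = (-45 + 427)/((1/9)/15 - 4392) = 382/((1/9)*(1/15) - 4392) = 382/(1/135 - 4392) = 382/(-592919/135) = 382*(-135/592919) = -51570/592919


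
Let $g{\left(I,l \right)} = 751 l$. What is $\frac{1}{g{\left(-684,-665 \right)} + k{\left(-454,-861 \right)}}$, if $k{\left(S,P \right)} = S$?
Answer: $- \frac{1}{499869} \approx -2.0005 \cdot 10^{-6}$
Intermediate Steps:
$\frac{1}{g{\left(-684,-665 \right)} + k{\left(-454,-861 \right)}} = \frac{1}{751 \left(-665\right) - 454} = \frac{1}{-499415 - 454} = \frac{1}{-499869} = - \frac{1}{499869}$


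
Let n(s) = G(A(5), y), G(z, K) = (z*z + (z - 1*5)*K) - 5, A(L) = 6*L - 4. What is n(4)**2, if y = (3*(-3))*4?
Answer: 7225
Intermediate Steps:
y = -36 (y = -9*4 = -36)
A(L) = -4 + 6*L
G(z, K) = -5 + z**2 + K*(-5 + z) (G(z, K) = (z**2 + (z - 5)*K) - 5 = (z**2 + (-5 + z)*K) - 5 = (z**2 + K*(-5 + z)) - 5 = -5 + z**2 + K*(-5 + z))
n(s) = -85 (n(s) = -5 + (-4 + 6*5)**2 - 5*(-36) - 36*(-4 + 6*5) = -5 + (-4 + 30)**2 + 180 - 36*(-4 + 30) = -5 + 26**2 + 180 - 36*26 = -5 + 676 + 180 - 936 = -85)
n(4)**2 = (-85)**2 = 7225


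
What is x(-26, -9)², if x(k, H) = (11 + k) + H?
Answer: 576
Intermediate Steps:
x(k, H) = 11 + H + k
x(-26, -9)² = (11 - 9 - 26)² = (-24)² = 576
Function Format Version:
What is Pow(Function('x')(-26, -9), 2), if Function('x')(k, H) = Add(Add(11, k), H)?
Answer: 576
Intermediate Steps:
Function('x')(k, H) = Add(11, H, k)
Pow(Function('x')(-26, -9), 2) = Pow(Add(11, -9, -26), 2) = Pow(-24, 2) = 576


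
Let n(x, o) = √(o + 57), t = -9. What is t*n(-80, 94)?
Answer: -9*√151 ≈ -110.59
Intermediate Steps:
n(x, o) = √(57 + o)
t*n(-80, 94) = -9*√(57 + 94) = -9*√151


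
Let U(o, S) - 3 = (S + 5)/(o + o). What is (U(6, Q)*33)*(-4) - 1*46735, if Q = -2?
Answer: -47164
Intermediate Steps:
U(o, S) = 3 + (5 + S)/(2*o) (U(o, S) = 3 + (S + 5)/(o + o) = 3 + (5 + S)/((2*o)) = 3 + (5 + S)*(1/(2*o)) = 3 + (5 + S)/(2*o))
(U(6, Q)*33)*(-4) - 1*46735 = (((½)*(5 - 2 + 6*6)/6)*33)*(-4) - 1*46735 = (((½)*(⅙)*(5 - 2 + 36))*33)*(-4) - 46735 = (((½)*(⅙)*39)*33)*(-4) - 46735 = ((13/4)*33)*(-4) - 46735 = (429/4)*(-4) - 46735 = -429 - 46735 = -47164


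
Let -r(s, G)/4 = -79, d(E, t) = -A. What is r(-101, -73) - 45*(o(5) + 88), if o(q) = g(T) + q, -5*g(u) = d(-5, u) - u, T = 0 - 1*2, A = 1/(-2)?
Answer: -7693/2 ≈ -3846.5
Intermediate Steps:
A = -1/2 ≈ -0.50000
d(E, t) = 1/2 (d(E, t) = -1*(-1/2) = 1/2)
r(s, G) = 316 (r(s, G) = -4*(-79) = 316)
T = -2 (T = 0 - 2 = -2)
g(u) = -1/10 + u/5 (g(u) = -(1/2 - u)/5 = -1/10 + u/5)
o(q) = -1/2 + q (o(q) = (-1/10 + (1/5)*(-2)) + q = (-1/10 - 2/5) + q = -1/2 + q)
r(-101, -73) - 45*(o(5) + 88) = 316 - 45*((-1/2 + 5) + 88) = 316 - 45*(9/2 + 88) = 316 - 45*185/2 = 316 - 1*8325/2 = 316 - 8325/2 = -7693/2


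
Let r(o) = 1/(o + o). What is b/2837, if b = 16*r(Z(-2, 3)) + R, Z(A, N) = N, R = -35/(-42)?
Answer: 7/5674 ≈ 0.0012337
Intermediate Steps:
R = ⅚ (R = -35*(-1/42) = ⅚ ≈ 0.83333)
r(o) = 1/(2*o)
b = 7/2 (b = 16*((½)/3) + ⅚ = 16*((½)*(⅓)) + ⅚ = 16*(⅙) + ⅚ = 8/3 + ⅚ = 7/2 ≈ 3.5000)
b/2837 = (7/2)/2837 = (7/2)*(1/2837) = 7/5674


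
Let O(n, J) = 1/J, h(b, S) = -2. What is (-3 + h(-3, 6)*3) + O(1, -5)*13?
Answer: -58/5 ≈ -11.600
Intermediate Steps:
(-3 + h(-3, 6)*3) + O(1, -5)*13 = (-3 - 2*3) + 13/(-5) = (-3 - 6) - ⅕*13 = -9 - 13/5 = -58/5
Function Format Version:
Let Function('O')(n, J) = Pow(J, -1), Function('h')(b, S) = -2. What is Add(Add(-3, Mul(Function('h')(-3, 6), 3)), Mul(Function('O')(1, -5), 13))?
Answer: Rational(-58, 5) ≈ -11.600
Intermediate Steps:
Add(Add(-3, Mul(Function('h')(-3, 6), 3)), Mul(Function('O')(1, -5), 13)) = Add(Add(-3, Mul(-2, 3)), Mul(Pow(-5, -1), 13)) = Add(Add(-3, -6), Mul(Rational(-1, 5), 13)) = Add(-9, Rational(-13, 5)) = Rational(-58, 5)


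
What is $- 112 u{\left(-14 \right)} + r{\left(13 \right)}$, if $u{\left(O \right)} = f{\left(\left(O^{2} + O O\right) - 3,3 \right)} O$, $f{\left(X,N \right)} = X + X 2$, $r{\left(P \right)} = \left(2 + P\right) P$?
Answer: $1830051$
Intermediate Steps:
$r{\left(P \right)} = P \left(2 + P\right)$
$f{\left(X,N \right)} = 3 X$ ($f{\left(X,N \right)} = X + 2 X = 3 X$)
$u{\left(O \right)} = O \left(-9 + 6 O^{2}\right)$ ($u{\left(O \right)} = 3 \left(\left(O^{2} + O O\right) - 3\right) O = 3 \left(\left(O^{2} + O^{2}\right) - 3\right) O = 3 \left(2 O^{2} - 3\right) O = 3 \left(-3 + 2 O^{2}\right) O = \left(-9 + 6 O^{2}\right) O = O \left(-9 + 6 O^{2}\right)$)
$- 112 u{\left(-14 \right)} + r{\left(13 \right)} = - 112 \left(\left(-9\right) \left(-14\right) + 6 \left(-14\right)^{3}\right) + 13 \left(2 + 13\right) = - 112 \left(126 + 6 \left(-2744\right)\right) + 13 \cdot 15 = - 112 \left(126 - 16464\right) + 195 = \left(-112\right) \left(-16338\right) + 195 = 1829856 + 195 = 1830051$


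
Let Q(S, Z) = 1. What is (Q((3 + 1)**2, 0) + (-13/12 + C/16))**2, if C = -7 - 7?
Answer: 529/576 ≈ 0.91840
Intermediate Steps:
C = -14
(Q((3 + 1)**2, 0) + (-13/12 + C/16))**2 = (1 + (-13/12 - 14/16))**2 = (1 + (-13*1/12 - 14*1/16))**2 = (1 + (-13/12 - 7/8))**2 = (1 - 47/24)**2 = (-23/24)**2 = 529/576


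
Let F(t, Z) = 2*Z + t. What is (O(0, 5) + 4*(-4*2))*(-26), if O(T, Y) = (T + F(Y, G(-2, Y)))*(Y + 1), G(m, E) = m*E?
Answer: 3172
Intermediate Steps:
G(m, E) = E*m
F(t, Z) = t + 2*Z
O(T, Y) = (1 + Y)*(T - 3*Y) (O(T, Y) = (T + (Y + 2*(Y*(-2))))*(Y + 1) = (T + (Y + 2*(-2*Y)))*(1 + Y) = (T + (Y - 4*Y))*(1 + Y) = (T - 3*Y)*(1 + Y) = (1 + Y)*(T - 3*Y))
(O(0, 5) + 4*(-4*2))*(-26) = ((0 - 3*5 - 3*5² + 0*5) + 4*(-4*2))*(-26) = ((0 - 15 - 3*25 + 0) + 4*(-8))*(-26) = ((0 - 15 - 75 + 0) - 32)*(-26) = (-90 - 32)*(-26) = -122*(-26) = 3172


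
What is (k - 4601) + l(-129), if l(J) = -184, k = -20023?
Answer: -24808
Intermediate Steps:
(k - 4601) + l(-129) = (-20023 - 4601) - 184 = -24624 - 184 = -24808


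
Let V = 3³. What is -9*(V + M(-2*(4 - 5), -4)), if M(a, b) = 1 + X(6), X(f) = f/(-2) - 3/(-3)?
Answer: -234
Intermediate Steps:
X(f) = 1 - f/2 (X(f) = f*(-½) - 3*(-⅓) = -f/2 + 1 = 1 - f/2)
M(a, b) = -1 (M(a, b) = 1 + (1 - ½*6) = 1 + (1 - 3) = 1 - 2 = -1)
V = 27
-9*(V + M(-2*(4 - 5), -4)) = -9*(27 - 1) = -9*26 = -234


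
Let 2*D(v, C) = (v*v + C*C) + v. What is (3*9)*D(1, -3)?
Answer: 297/2 ≈ 148.50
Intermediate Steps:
D(v, C) = v/2 + C²/2 + v²/2 (D(v, C) = ((v*v + C*C) + v)/2 = ((v² + C²) + v)/2 = ((C² + v²) + v)/2 = (v + C² + v²)/2 = v/2 + C²/2 + v²/2)
(3*9)*D(1, -3) = (3*9)*((½)*1 + (½)*(-3)² + (½)*1²) = 27*(½ + (½)*9 + (½)*1) = 27*(½ + 9/2 + ½) = 27*(11/2) = 297/2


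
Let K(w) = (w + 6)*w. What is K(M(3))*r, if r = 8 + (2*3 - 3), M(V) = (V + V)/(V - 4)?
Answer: 0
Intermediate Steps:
M(V) = 2*V/(-4 + V) (M(V) = (2*V)/(-4 + V) = 2*V/(-4 + V))
K(w) = w*(6 + w) (K(w) = (6 + w)*w = w*(6 + w))
r = 11 (r = 8 + (6 - 3) = 8 + 3 = 11)
K(M(3))*r = ((2*3/(-4 + 3))*(6 + 2*3/(-4 + 3)))*11 = ((2*3/(-1))*(6 + 2*3/(-1)))*11 = ((2*3*(-1))*(6 + 2*3*(-1)))*11 = -6*(6 - 6)*11 = -6*0*11 = 0*11 = 0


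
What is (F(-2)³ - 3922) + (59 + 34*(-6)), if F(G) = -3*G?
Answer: -3851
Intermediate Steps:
(F(-2)³ - 3922) + (59 + 34*(-6)) = ((-3*(-2))³ - 3922) + (59 + 34*(-6)) = (6³ - 3922) + (59 - 204) = (216 - 3922) - 145 = -3706 - 145 = -3851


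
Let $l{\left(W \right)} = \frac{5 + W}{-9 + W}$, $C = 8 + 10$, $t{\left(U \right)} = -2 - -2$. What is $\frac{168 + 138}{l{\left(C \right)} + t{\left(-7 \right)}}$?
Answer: $\frac{2754}{23} \approx 119.74$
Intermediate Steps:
$t{\left(U \right)} = 0$ ($t{\left(U \right)} = -2 + 2 = 0$)
$C = 18$
$l{\left(W \right)} = \frac{5 + W}{-9 + W}$
$\frac{168 + 138}{l{\left(C \right)} + t{\left(-7 \right)}} = \frac{168 + 138}{\frac{5 + 18}{-9 + 18} + 0} = \frac{306}{\frac{1}{9} \cdot 23 + 0} = \frac{306}{\frac{23}{9} + 0} = \frac{306}{\frac{23}{9}} = 306 \cdot \frac{9}{23} = \frac{2754}{23}$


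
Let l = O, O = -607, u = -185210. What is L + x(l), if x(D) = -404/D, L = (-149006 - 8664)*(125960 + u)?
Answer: 5670562132904/607 ≈ 9.3419e+9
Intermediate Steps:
L = 9341947500 (L = (-149006 - 8664)*(125960 - 185210) = -157670*(-59250) = 9341947500)
l = -607
L + x(l) = 9341947500 - 404/(-607) = 9341947500 - 404*(-1/607) = 9341947500 + 404/607 = 5670562132904/607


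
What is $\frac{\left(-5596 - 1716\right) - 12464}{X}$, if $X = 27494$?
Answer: $- \frac{9888}{13747} \approx -0.71928$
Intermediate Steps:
$\frac{\left(-5596 - 1716\right) - 12464}{X} = \frac{\left(-5596 - 1716\right) - 12464}{27494} = \left(-7312 - 12464\right) \frac{1}{27494} = \left(-19776\right) \frac{1}{27494} = - \frac{9888}{13747}$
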